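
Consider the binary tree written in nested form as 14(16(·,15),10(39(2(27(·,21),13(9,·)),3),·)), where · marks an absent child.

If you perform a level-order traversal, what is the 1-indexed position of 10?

Level-order visits nodes level by level from the root, left to right within each level.
Level 0: 14
Level 1: 16, 10
Level 2: 15, 39
Level 3: 2, 3
Level 4: 27, 13
Level 5: 21, 9
Full level-order sequence: 14, 16, 10, 15, 39, 2, 3, 27, 13, 21, 9.

3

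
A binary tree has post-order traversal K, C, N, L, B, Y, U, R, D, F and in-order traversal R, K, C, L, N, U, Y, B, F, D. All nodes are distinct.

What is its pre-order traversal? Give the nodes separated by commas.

The last element of post-order is the root; it splits in-order into left and right subtrees.
Root F: left subtree has 8 nodes {R, K, C, L, N, U, Y, B}, right has 1 {D}.
  Root R: left subtree has 0 nodes { }, right has 7 {K, C, L, N, U, Y, B}.
    Root U: left subtree has 4 nodes {K, C, L, N}, right has 2 {Y, B}.
      Root L: left subtree has 2 nodes {K, C}, right has 1 {N}.
        Root C: left subtree has 1 node {K}, right has 0 { }.
      Root Y: left subtree has 0 nodes { }, right has 1 {B}.

F, R, U, L, C, K, N, Y, B, D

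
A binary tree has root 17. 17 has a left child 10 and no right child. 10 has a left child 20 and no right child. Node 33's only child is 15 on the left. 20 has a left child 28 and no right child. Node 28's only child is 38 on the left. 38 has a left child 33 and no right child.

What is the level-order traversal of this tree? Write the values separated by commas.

17, 10, 20, 28, 38, 33, 15

Level-order visits nodes level by level from the root, left to right within each level.
Level 0: 17
Level 1: 10
Level 2: 20
Level 3: 28
Level 4: 38
Level 5: 33
Level 6: 15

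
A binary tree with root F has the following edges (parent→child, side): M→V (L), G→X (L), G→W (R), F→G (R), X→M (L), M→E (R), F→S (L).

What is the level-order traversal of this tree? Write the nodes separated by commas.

F, S, G, X, W, M, V, E

Level-order visits nodes level by level from the root, left to right within each level.
Level 0: F
Level 1: S, G
Level 2: X, W
Level 3: M
Level 4: V, E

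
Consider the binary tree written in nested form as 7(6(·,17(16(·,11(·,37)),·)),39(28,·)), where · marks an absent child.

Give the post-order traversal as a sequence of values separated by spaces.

Post-order visits the left subtree, then the right subtree, then the node.
At 7: go left to 6.
  At 6: no left child.
  At 6: go right to 17.
    At 17: go left to 16.
      At 16: no left child.
      At 16: go right to 11.
        At 11: no left child.
        At 11: go right to 37.
          37 is a leaf — visit 37.
        Visit 11.
      Visit 16.
    At 17: no right child.
    Visit 17.
  Visit 6.
At 7: go right to 39.
  At 39: go left to 28.
    28 is a leaf — visit 28.
  At 39: no right child.
  Visit 39.
Visit 7.

37 11 16 17 6 28 39 7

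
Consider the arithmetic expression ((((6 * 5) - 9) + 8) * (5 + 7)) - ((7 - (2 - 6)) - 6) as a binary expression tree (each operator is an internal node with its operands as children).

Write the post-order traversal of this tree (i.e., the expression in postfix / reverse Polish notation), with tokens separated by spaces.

Post-order on an expression tree gives postfix notation: for each operator, emit left operand, right operand, then the operator.

6 5 * 9 - 8 + 5 7 + * 7 2 6 - - 6 - -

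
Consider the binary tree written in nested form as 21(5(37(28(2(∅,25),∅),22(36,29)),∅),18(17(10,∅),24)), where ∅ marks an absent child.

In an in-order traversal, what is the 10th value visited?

10

In-order visits the left subtree, then the node, then the right subtree.
At 21: go left to 5.
  At 5: go left to 37.
    At 37: go left to 28.
      At 28: go left to 2.
        At 2: no left child.
        Visit 2.
        At 2: go right to 25.
          25 is a leaf — visit 25.
      Visit 28.
      At 28: no right child.
    Visit 37.
    At 37: go right to 22.
      At 22: go left to 36.
        36 is a leaf — visit 36.
      Visit 22.
      At 22: go right to 29.
        29 is a leaf — visit 29.
  Visit 5.
  At 5: no right child.
Visit 21.
At 21: go right to 18.
  At 18: go left to 17.
    At 17: go left to 10.
      10 is a leaf — visit 10.
    Visit 17.
    At 17: no right child.
  Visit 18.
  At 18: go right to 24.
    24 is a leaf — visit 24.
Full in-order sequence: 2, 25, 28, 37, 36, 22, 29, 5, 21, 10, 17, 18, 24.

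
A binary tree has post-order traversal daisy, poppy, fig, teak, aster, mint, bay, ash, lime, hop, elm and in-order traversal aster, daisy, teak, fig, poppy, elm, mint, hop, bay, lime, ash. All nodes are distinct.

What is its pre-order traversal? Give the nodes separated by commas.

elm, aster, teak, daisy, fig, poppy, hop, mint, lime, bay, ash

The last element of post-order is the root; it splits in-order into left and right subtrees.
Root elm: left subtree has 5 nodes {aster, daisy, teak, fig, poppy}, right has 5 {mint, hop, bay, lime, ash}.
  Root aster: left subtree has 0 nodes { }, right has 4 {daisy, teak, fig, poppy}.
    Root teak: left subtree has 1 node {daisy}, right has 2 {fig, poppy}.
      Root fig: left subtree has 0 nodes { }, right has 1 {poppy}.
  Root hop: left subtree has 1 node {mint}, right has 3 {bay, lime, ash}.
    Root lime: left subtree has 1 node {bay}, right has 1 {ash}.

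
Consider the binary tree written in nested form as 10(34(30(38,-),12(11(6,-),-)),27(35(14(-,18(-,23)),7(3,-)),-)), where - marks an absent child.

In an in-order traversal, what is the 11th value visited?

In-order visits the left subtree, then the node, then the right subtree.
At 10: go left to 34.
  At 34: go left to 30.
    At 30: go left to 38.
      38 is a leaf — visit 38.
    Visit 30.
    At 30: no right child.
  Visit 34.
  At 34: go right to 12.
    At 12: go left to 11.
      At 11: go left to 6.
        6 is a leaf — visit 6.
      Visit 11.
      At 11: no right child.
    Visit 12.
    At 12: no right child.
Visit 10.
At 10: go right to 27.
  At 27: go left to 35.
    At 35: go left to 14.
      At 14: no left child.
      Visit 14.
      At 14: go right to 18.
        At 18: no left child.
        Visit 18.
        At 18: go right to 23.
          23 is a leaf — visit 23.
    Visit 35.
    At 35: go right to 7.
      At 7: go left to 3.
        3 is a leaf — visit 3.
      Visit 7.
      At 7: no right child.
  Visit 27.
  At 27: no right child.
Full in-order sequence: 38, 30, 34, 6, 11, 12, 10, 14, 18, 23, 35, 3, 7, 27.

35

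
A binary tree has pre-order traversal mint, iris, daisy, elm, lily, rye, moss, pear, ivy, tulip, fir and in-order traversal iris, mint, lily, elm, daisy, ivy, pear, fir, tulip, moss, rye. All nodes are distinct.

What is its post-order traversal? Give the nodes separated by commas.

iris, lily, elm, ivy, fir, tulip, pear, moss, rye, daisy, mint

The first element of pre-order is the root; it splits in-order into left and right subtrees.
Root mint: left subtree has 1 node {iris}, right has 9 {lily, elm, daisy, ivy, pear, fir, tulip, moss, rye}.
  Root daisy: left subtree has 2 nodes {lily, elm}, right has 6 {ivy, pear, fir, tulip, moss, rye}.
    Root elm: left subtree has 1 node {lily}, right has 0 { }.
    Root rye: left subtree has 5 nodes {ivy, pear, fir, tulip, moss}, right has 0 { }.
      Root moss: left subtree has 4 nodes {ivy, pear, fir, tulip}, right has 0 { }.
        Root pear: left subtree has 1 node {ivy}, right has 2 {fir, tulip}.
          Root tulip: left subtree has 1 node {fir}, right has 0 { }.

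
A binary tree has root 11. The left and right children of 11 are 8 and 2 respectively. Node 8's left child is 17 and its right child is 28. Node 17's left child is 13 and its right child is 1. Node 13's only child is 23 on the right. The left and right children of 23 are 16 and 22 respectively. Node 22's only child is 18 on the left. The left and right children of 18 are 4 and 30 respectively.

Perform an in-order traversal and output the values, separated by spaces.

13 16 23 4 18 30 22 17 1 8 28 11 2

In-order visits the left subtree, then the node, then the right subtree.
At 11: go left to 8.
  At 8: go left to 17.
    At 17: go left to 13.
      At 13: no left child.
      Visit 13.
      At 13: go right to 23.
        At 23: go left to 16.
          16 is a leaf — visit 16.
        Visit 23.
        At 23: go right to 22.
          At 22: go left to 18.
            At 18: go left to 4.
              4 is a leaf — visit 4.
            Visit 18.
            At 18: go right to 30.
              30 is a leaf — visit 30.
          Visit 22.
          At 22: no right child.
    Visit 17.
    At 17: go right to 1.
      1 is a leaf — visit 1.
  Visit 8.
  At 8: go right to 28.
    28 is a leaf — visit 28.
Visit 11.
At 11: go right to 2.
  2 is a leaf — visit 2.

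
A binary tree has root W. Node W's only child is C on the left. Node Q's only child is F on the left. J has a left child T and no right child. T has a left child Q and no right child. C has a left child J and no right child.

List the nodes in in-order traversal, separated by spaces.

In-order visits the left subtree, then the node, then the right subtree.
At W: go left to C.
  At C: go left to J.
    At J: go left to T.
      At T: go left to Q.
        At Q: go left to F.
          F is a leaf — visit F.
        Visit Q.
        At Q: no right child.
      Visit T.
      At T: no right child.
    Visit J.
    At J: no right child.
  Visit C.
  At C: no right child.
Visit W.
At W: no right child.

F Q T J C W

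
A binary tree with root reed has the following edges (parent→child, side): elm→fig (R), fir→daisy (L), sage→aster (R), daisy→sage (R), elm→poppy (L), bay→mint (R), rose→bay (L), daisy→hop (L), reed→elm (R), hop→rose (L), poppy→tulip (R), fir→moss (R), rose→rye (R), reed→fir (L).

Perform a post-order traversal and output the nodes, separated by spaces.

Post-order visits the left subtree, then the right subtree, then the node.
At reed: go left to fir.
  At fir: go left to daisy.
    At daisy: go left to hop.
      At hop: go left to rose.
        At rose: go left to bay.
          At bay: no left child.
          At bay: go right to mint.
            mint is a leaf — visit mint.
          Visit bay.
        At rose: go right to rye.
          rye is a leaf — visit rye.
        Visit rose.
      At hop: no right child.
      Visit hop.
    At daisy: go right to sage.
      At sage: no left child.
      At sage: go right to aster.
        aster is a leaf — visit aster.
      Visit sage.
    Visit daisy.
  At fir: go right to moss.
    moss is a leaf — visit moss.
  Visit fir.
At reed: go right to elm.
  At elm: go left to poppy.
    At poppy: no left child.
    At poppy: go right to tulip.
      tulip is a leaf — visit tulip.
    Visit poppy.
  At elm: go right to fig.
    fig is a leaf — visit fig.
  Visit elm.
Visit reed.

mint bay rye rose hop aster sage daisy moss fir tulip poppy fig elm reed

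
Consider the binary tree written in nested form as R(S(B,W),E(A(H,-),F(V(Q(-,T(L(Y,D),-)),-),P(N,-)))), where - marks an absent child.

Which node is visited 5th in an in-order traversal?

In-order visits the left subtree, then the node, then the right subtree.
At R: go left to S.
  At S: go left to B.
    B is a leaf — visit B.
  Visit S.
  At S: go right to W.
    W is a leaf — visit W.
Visit R.
At R: go right to E.
  At E: go left to A.
    At A: go left to H.
      H is a leaf — visit H.
    Visit A.
    At A: no right child.
  Visit E.
  At E: go right to F.
    At F: go left to V.
      At V: go left to Q.
        At Q: no left child.
        Visit Q.
        At Q: go right to T.
          At T: go left to L.
            At L: go left to Y.
              Y is a leaf — visit Y.
            Visit L.
            At L: go right to D.
              D is a leaf — visit D.
          Visit T.
          At T: no right child.
      Visit V.
      At V: no right child.
    Visit F.
    At F: go right to P.
      At P: go left to N.
        N is a leaf — visit N.
      Visit P.
      At P: no right child.
Full in-order sequence: B, S, W, R, H, A, E, Q, Y, L, D, T, V, F, N, P.

H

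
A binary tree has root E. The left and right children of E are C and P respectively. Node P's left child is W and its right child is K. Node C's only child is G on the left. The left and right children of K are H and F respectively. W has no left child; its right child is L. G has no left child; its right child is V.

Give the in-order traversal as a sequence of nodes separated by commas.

In-order visits the left subtree, then the node, then the right subtree.
At E: go left to C.
  At C: go left to G.
    At G: no left child.
    Visit G.
    At G: go right to V.
      V is a leaf — visit V.
  Visit C.
  At C: no right child.
Visit E.
At E: go right to P.
  At P: go left to W.
    At W: no left child.
    Visit W.
    At W: go right to L.
      L is a leaf — visit L.
  Visit P.
  At P: go right to K.
    At K: go left to H.
      H is a leaf — visit H.
    Visit K.
    At K: go right to F.
      F is a leaf — visit F.

G, V, C, E, W, L, P, H, K, F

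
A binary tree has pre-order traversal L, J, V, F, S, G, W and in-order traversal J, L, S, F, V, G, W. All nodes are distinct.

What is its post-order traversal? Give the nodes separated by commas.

J, S, F, W, G, V, L

The first element of pre-order is the root; it splits in-order into left and right subtrees.
Root L: left subtree has 1 node {J}, right has 5 {S, F, V, G, W}.
  Root V: left subtree has 2 nodes {S, F}, right has 2 {G, W}.
    Root F: left subtree has 1 node {S}, right has 0 { }.
    Root G: left subtree has 0 nodes { }, right has 1 {W}.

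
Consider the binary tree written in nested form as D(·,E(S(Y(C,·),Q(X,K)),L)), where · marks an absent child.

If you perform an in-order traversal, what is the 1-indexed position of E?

In-order visits the left subtree, then the node, then the right subtree.
At D: no left child.
Visit D.
At D: go right to E.
  At E: go left to S.
    At S: go left to Y.
      At Y: go left to C.
        C is a leaf — visit C.
      Visit Y.
      At Y: no right child.
    Visit S.
    At S: go right to Q.
      At Q: go left to X.
        X is a leaf — visit X.
      Visit Q.
      At Q: go right to K.
        K is a leaf — visit K.
  Visit E.
  At E: go right to L.
    L is a leaf — visit L.
Full in-order sequence: D, C, Y, S, X, Q, K, E, L.

8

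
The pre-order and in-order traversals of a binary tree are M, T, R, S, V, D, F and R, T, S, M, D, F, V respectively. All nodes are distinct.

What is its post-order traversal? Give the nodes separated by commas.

R, S, T, F, D, V, M

The first element of pre-order is the root; it splits in-order into left and right subtrees.
Root M: left subtree has 3 nodes {R, T, S}, right has 3 {D, F, V}.
  Root T: left subtree has 1 node {R}, right has 1 {S}.
  Root V: left subtree has 2 nodes {D, F}, right has 0 { }.
    Root D: left subtree has 0 nodes { }, right has 1 {F}.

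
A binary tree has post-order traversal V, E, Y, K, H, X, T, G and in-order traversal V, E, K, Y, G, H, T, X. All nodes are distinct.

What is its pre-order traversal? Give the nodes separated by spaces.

The last element of post-order is the root; it splits in-order into left and right subtrees.
Root G: left subtree has 4 nodes {V, E, K, Y}, right has 3 {H, T, X}.
  Root K: left subtree has 2 nodes {V, E}, right has 1 {Y}.
    Root E: left subtree has 1 node {V}, right has 0 { }.
  Root T: left subtree has 1 node {H}, right has 1 {X}.

G K E V Y T H X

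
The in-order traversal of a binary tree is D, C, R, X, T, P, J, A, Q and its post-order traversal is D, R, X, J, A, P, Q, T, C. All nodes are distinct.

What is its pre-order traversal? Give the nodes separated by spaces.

The last element of post-order is the root; it splits in-order into left and right subtrees.
Root C: left subtree has 1 node {D}, right has 7 {R, X, T, P, J, A, Q}.
  Root T: left subtree has 2 nodes {R, X}, right has 4 {P, J, A, Q}.
    Root X: left subtree has 1 node {R}, right has 0 { }.
    Root Q: left subtree has 3 nodes {P, J, A}, right has 0 { }.
      Root P: left subtree has 0 nodes { }, right has 2 {J, A}.
        Root A: left subtree has 1 node {J}, right has 0 { }.

C D T X R Q P A J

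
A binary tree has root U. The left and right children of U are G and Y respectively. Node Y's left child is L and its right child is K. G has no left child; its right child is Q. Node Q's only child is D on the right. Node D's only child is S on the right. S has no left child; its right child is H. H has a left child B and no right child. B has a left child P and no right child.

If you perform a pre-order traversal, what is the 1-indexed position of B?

7

Pre-order visits the node, then its left subtree, then its right subtree.
Visit U.
At U: go left to G.
  Visit G.
  At G: no left child.
  At G: go right to Q.
    Visit Q.
    At Q: no left child.
    At Q: go right to D.
      Visit D.
      At D: no left child.
      At D: go right to S.
        Visit S.
        At S: no left child.
        At S: go right to H.
          Visit H.
          At H: go left to B.
            Visit B.
            At B: go left to P.
              P is a leaf — visit P.
            At B: no right child.
          At H: no right child.
At U: go right to Y.
  Visit Y.
  At Y: go left to L.
    L is a leaf — visit L.
  At Y: go right to K.
    K is a leaf — visit K.
Full pre-order sequence: U, G, Q, D, S, H, B, P, Y, L, K.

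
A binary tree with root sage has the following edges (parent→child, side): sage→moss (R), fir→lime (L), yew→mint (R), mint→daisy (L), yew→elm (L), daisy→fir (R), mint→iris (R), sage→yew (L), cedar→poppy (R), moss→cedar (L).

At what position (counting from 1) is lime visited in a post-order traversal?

2

Post-order visits the left subtree, then the right subtree, then the node.
At sage: go left to yew.
  At yew: go left to elm.
    elm is a leaf — visit elm.
  At yew: go right to mint.
    At mint: go left to daisy.
      At daisy: no left child.
      At daisy: go right to fir.
        At fir: go left to lime.
          lime is a leaf — visit lime.
        At fir: no right child.
        Visit fir.
      Visit daisy.
    At mint: go right to iris.
      iris is a leaf — visit iris.
    Visit mint.
  Visit yew.
At sage: go right to moss.
  At moss: go left to cedar.
    At cedar: no left child.
    At cedar: go right to poppy.
      poppy is a leaf — visit poppy.
    Visit cedar.
  At moss: no right child.
  Visit moss.
Visit sage.
Full post-order sequence: elm, lime, fir, daisy, iris, mint, yew, poppy, cedar, moss, sage.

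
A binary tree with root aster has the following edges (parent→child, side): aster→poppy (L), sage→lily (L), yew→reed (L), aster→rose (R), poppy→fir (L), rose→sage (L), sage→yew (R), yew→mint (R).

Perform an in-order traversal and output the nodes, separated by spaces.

In-order visits the left subtree, then the node, then the right subtree.
At aster: go left to poppy.
  At poppy: go left to fir.
    fir is a leaf — visit fir.
  Visit poppy.
  At poppy: no right child.
Visit aster.
At aster: go right to rose.
  At rose: go left to sage.
    At sage: go left to lily.
      lily is a leaf — visit lily.
    Visit sage.
    At sage: go right to yew.
      At yew: go left to reed.
        reed is a leaf — visit reed.
      Visit yew.
      At yew: go right to mint.
        mint is a leaf — visit mint.
  Visit rose.
  At rose: no right child.

fir poppy aster lily sage reed yew mint rose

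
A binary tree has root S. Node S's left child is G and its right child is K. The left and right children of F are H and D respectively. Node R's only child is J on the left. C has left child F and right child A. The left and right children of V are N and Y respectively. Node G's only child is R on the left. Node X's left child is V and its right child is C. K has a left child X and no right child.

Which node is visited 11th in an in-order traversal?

D

In-order visits the left subtree, then the node, then the right subtree.
At S: go left to G.
  At G: go left to R.
    At R: go left to J.
      J is a leaf — visit J.
    Visit R.
    At R: no right child.
  Visit G.
  At G: no right child.
Visit S.
At S: go right to K.
  At K: go left to X.
    At X: go left to V.
      At V: go left to N.
        N is a leaf — visit N.
      Visit V.
      At V: go right to Y.
        Y is a leaf — visit Y.
    Visit X.
    At X: go right to C.
      At C: go left to F.
        At F: go left to H.
          H is a leaf — visit H.
        Visit F.
        At F: go right to D.
          D is a leaf — visit D.
      Visit C.
      At C: go right to A.
        A is a leaf — visit A.
  Visit K.
  At K: no right child.
Full in-order sequence: J, R, G, S, N, V, Y, X, H, F, D, C, A, K.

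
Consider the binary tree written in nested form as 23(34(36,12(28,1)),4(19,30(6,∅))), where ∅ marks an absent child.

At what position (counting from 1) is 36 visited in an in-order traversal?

1

In-order visits the left subtree, then the node, then the right subtree.
At 23: go left to 34.
  At 34: go left to 36.
    36 is a leaf — visit 36.
  Visit 34.
  At 34: go right to 12.
    At 12: go left to 28.
      28 is a leaf — visit 28.
    Visit 12.
    At 12: go right to 1.
      1 is a leaf — visit 1.
Visit 23.
At 23: go right to 4.
  At 4: go left to 19.
    19 is a leaf — visit 19.
  Visit 4.
  At 4: go right to 30.
    At 30: go left to 6.
      6 is a leaf — visit 6.
    Visit 30.
    At 30: no right child.
Full in-order sequence: 36, 34, 28, 12, 1, 23, 19, 4, 6, 30.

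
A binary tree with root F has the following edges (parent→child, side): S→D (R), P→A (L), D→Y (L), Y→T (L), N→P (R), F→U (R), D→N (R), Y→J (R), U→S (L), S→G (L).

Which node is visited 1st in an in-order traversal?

In-order visits the left subtree, then the node, then the right subtree.
At F: no left child.
Visit F.
At F: go right to U.
  At U: go left to S.
    At S: go left to G.
      G is a leaf — visit G.
    Visit S.
    At S: go right to D.
      At D: go left to Y.
        At Y: go left to T.
          T is a leaf — visit T.
        Visit Y.
        At Y: go right to J.
          J is a leaf — visit J.
      Visit D.
      At D: go right to N.
        At N: no left child.
        Visit N.
        At N: go right to P.
          At P: go left to A.
            A is a leaf — visit A.
          Visit P.
          At P: no right child.
  Visit U.
  At U: no right child.
Full in-order sequence: F, G, S, T, Y, J, D, N, A, P, U.

F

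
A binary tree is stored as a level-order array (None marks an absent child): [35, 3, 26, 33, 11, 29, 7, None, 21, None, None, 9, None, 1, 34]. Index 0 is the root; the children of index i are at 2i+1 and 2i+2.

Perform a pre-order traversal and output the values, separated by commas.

Pre-order visits the node, then its left subtree, then its right subtree.
Visit 35.
At 35: go left to 3.
  Visit 3.
  At 3: go left to 33.
    Visit 33.
    At 33: no left child.
    At 33: go right to 21.
      21 is a leaf — visit 21.
  At 3: go right to 11.
    11 is a leaf — visit 11.
At 35: go right to 26.
  Visit 26.
  At 26: go left to 29.
    Visit 29.
    At 29: go left to 9.
      9 is a leaf — visit 9.
    At 29: no right child.
  At 26: go right to 7.
    Visit 7.
    At 7: go left to 1.
      1 is a leaf — visit 1.
    At 7: go right to 34.
      34 is a leaf — visit 34.

35, 3, 33, 21, 11, 26, 29, 9, 7, 1, 34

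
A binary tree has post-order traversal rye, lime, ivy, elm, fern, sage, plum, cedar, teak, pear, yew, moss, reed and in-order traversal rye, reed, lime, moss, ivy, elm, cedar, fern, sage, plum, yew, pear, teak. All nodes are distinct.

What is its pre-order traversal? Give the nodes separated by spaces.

reed rye moss lime yew cedar elm ivy plum sage fern pear teak

The last element of post-order is the root; it splits in-order into left and right subtrees.
Root reed: left subtree has 1 node {rye}, right has 11 {lime, moss, ivy, elm, cedar, fern, sage, plum, yew, pear, teak}.
  Root moss: left subtree has 1 node {lime}, right has 9 {ivy, elm, cedar, fern, sage, plum, yew, pear, teak}.
    Root yew: left subtree has 6 nodes {ivy, elm, cedar, fern, sage, plum}, right has 2 {pear, teak}.
      Root cedar: left subtree has 2 nodes {ivy, elm}, right has 3 {fern, sage, plum}.
        Root elm: left subtree has 1 node {ivy}, right has 0 { }.
        Root plum: left subtree has 2 nodes {fern, sage}, right has 0 { }.
          Root sage: left subtree has 1 node {fern}, right has 0 { }.
      Root pear: left subtree has 0 nodes { }, right has 1 {teak}.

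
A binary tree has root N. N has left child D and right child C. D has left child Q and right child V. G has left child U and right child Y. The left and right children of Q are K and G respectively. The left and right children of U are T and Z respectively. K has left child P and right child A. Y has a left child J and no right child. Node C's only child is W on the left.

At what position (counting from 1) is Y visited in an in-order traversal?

10

In-order visits the left subtree, then the node, then the right subtree.
At N: go left to D.
  At D: go left to Q.
    At Q: go left to K.
      At K: go left to P.
        P is a leaf — visit P.
      Visit K.
      At K: go right to A.
        A is a leaf — visit A.
    Visit Q.
    At Q: go right to G.
      At G: go left to U.
        At U: go left to T.
          T is a leaf — visit T.
        Visit U.
        At U: go right to Z.
          Z is a leaf — visit Z.
      Visit G.
      At G: go right to Y.
        At Y: go left to J.
          J is a leaf — visit J.
        Visit Y.
        At Y: no right child.
  Visit D.
  At D: go right to V.
    V is a leaf — visit V.
Visit N.
At N: go right to C.
  At C: go left to W.
    W is a leaf — visit W.
  Visit C.
  At C: no right child.
Full in-order sequence: P, K, A, Q, T, U, Z, G, J, Y, D, V, N, W, C.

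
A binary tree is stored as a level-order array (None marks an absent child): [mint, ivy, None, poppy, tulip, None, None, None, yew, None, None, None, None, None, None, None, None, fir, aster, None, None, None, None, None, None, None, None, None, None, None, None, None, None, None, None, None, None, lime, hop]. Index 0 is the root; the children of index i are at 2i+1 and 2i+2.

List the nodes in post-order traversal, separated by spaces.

Post-order visits the left subtree, then the right subtree, then the node.
At mint: go left to ivy.
  At ivy: go left to poppy.
    At poppy: no left child.
    At poppy: go right to yew.
      At yew: go left to fir.
        fir is a leaf — visit fir.
      At yew: go right to aster.
        At aster: go left to lime.
          lime is a leaf — visit lime.
        At aster: go right to hop.
          hop is a leaf — visit hop.
        Visit aster.
      Visit yew.
    Visit poppy.
  At ivy: go right to tulip.
    tulip is a leaf — visit tulip.
  Visit ivy.
At mint: no right child.
Visit mint.

fir lime hop aster yew poppy tulip ivy mint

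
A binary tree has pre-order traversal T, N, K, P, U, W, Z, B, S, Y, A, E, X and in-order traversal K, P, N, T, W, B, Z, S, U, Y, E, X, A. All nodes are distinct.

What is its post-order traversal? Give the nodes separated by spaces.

P K N B S Z W X E A Y U T

The first element of pre-order is the root; it splits in-order into left and right subtrees.
Root T: left subtree has 3 nodes {K, P, N}, right has 9 {W, B, Z, S, U, Y, E, X, A}.
  Root N: left subtree has 2 nodes {K, P}, right has 0 { }.
    Root K: left subtree has 0 nodes { }, right has 1 {P}.
  Root U: left subtree has 4 nodes {W, B, Z, S}, right has 4 {Y, E, X, A}.
    Root W: left subtree has 0 nodes { }, right has 3 {B, Z, S}.
      Root Z: left subtree has 1 node {B}, right has 1 {S}.
    Root Y: left subtree has 0 nodes { }, right has 3 {E, X, A}.
      Root A: left subtree has 2 nodes {E, X}, right has 0 { }.
        Root E: left subtree has 0 nodes { }, right has 1 {X}.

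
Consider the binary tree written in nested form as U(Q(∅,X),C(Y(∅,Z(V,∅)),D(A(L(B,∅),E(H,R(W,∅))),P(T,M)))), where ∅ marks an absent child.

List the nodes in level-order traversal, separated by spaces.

Level-order visits nodes level by level from the root, left to right within each level.
Level 0: U
Level 1: Q, C
Level 2: X, Y, D
Level 3: Z, A, P
Level 4: V, L, E, T, M
Level 5: B, H, R
Level 6: W

U Q C X Y D Z A P V L E T M B H R W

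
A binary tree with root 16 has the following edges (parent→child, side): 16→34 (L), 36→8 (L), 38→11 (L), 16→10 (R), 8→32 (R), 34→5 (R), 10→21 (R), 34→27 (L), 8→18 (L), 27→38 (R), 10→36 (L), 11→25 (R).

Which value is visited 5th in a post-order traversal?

5

Post-order visits the left subtree, then the right subtree, then the node.
At 16: go left to 34.
  At 34: go left to 27.
    At 27: no left child.
    At 27: go right to 38.
      At 38: go left to 11.
        At 11: no left child.
        At 11: go right to 25.
          25 is a leaf — visit 25.
        Visit 11.
      At 38: no right child.
      Visit 38.
    Visit 27.
  At 34: go right to 5.
    5 is a leaf — visit 5.
  Visit 34.
At 16: go right to 10.
  At 10: go left to 36.
    At 36: go left to 8.
      At 8: go left to 18.
        18 is a leaf — visit 18.
      At 8: go right to 32.
        32 is a leaf — visit 32.
      Visit 8.
    At 36: no right child.
    Visit 36.
  At 10: go right to 21.
    21 is a leaf — visit 21.
  Visit 10.
Visit 16.
Full post-order sequence: 25, 11, 38, 27, 5, 34, 18, 32, 8, 36, 21, 10, 16.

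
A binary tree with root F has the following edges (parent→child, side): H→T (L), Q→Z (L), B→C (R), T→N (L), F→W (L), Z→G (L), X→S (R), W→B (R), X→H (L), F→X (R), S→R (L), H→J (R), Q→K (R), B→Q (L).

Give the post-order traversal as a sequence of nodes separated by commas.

Post-order visits the left subtree, then the right subtree, then the node.
At F: go left to W.
  At W: no left child.
  At W: go right to B.
    At B: go left to Q.
      At Q: go left to Z.
        At Z: go left to G.
          G is a leaf — visit G.
        At Z: no right child.
        Visit Z.
      At Q: go right to K.
        K is a leaf — visit K.
      Visit Q.
    At B: go right to C.
      C is a leaf — visit C.
    Visit B.
  Visit W.
At F: go right to X.
  At X: go left to H.
    At H: go left to T.
      At T: go left to N.
        N is a leaf — visit N.
      At T: no right child.
      Visit T.
    At H: go right to J.
      J is a leaf — visit J.
    Visit H.
  At X: go right to S.
    At S: go left to R.
      R is a leaf — visit R.
    At S: no right child.
    Visit S.
  Visit X.
Visit F.

G, Z, K, Q, C, B, W, N, T, J, H, R, S, X, F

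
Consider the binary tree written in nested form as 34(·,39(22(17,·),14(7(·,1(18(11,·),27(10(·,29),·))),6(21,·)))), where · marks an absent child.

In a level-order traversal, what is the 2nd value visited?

Level-order visits nodes level by level from the root, left to right within each level.
Level 0: 34
Level 1: 39
Level 2: 22, 14
Level 3: 17, 7, 6
Level 4: 1, 21
Level 5: 18, 27
Level 6: 11, 10
Level 7: 29
Full level-order sequence: 34, 39, 22, 14, 17, 7, 6, 1, 21, 18, 27, 11, 10, 29.

39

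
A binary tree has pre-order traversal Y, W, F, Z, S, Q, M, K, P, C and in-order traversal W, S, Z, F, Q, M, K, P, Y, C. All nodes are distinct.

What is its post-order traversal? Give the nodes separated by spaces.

The first element of pre-order is the root; it splits in-order into left and right subtrees.
Root Y: left subtree has 8 nodes {W, S, Z, F, Q, M, K, P}, right has 1 {C}.
  Root W: left subtree has 0 nodes { }, right has 7 {S, Z, F, Q, M, K, P}.
    Root F: left subtree has 2 nodes {S, Z}, right has 4 {Q, M, K, P}.
      Root Z: left subtree has 1 node {S}, right has 0 { }.
      Root Q: left subtree has 0 nodes { }, right has 3 {M, K, P}.
        Root M: left subtree has 0 nodes { }, right has 2 {K, P}.
          Root K: left subtree has 0 nodes { }, right has 1 {P}.

S Z P K M Q F W C Y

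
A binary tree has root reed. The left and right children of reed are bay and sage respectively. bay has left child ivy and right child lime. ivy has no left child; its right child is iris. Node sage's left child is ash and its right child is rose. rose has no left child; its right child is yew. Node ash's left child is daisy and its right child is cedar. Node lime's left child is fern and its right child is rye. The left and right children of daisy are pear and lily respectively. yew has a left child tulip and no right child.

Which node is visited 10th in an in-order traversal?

In-order visits the left subtree, then the node, then the right subtree.
At reed: go left to bay.
  At bay: go left to ivy.
    At ivy: no left child.
    Visit ivy.
    At ivy: go right to iris.
      iris is a leaf — visit iris.
  Visit bay.
  At bay: go right to lime.
    At lime: go left to fern.
      fern is a leaf — visit fern.
    Visit lime.
    At lime: go right to rye.
      rye is a leaf — visit rye.
Visit reed.
At reed: go right to sage.
  At sage: go left to ash.
    At ash: go left to daisy.
      At daisy: go left to pear.
        pear is a leaf — visit pear.
      Visit daisy.
      At daisy: go right to lily.
        lily is a leaf — visit lily.
    Visit ash.
    At ash: go right to cedar.
      cedar is a leaf — visit cedar.
  Visit sage.
  At sage: go right to rose.
    At rose: no left child.
    Visit rose.
    At rose: go right to yew.
      At yew: go left to tulip.
        tulip is a leaf — visit tulip.
      Visit yew.
      At yew: no right child.
Full in-order sequence: ivy, iris, bay, fern, lime, rye, reed, pear, daisy, lily, ash, cedar, sage, rose, tulip, yew.

lily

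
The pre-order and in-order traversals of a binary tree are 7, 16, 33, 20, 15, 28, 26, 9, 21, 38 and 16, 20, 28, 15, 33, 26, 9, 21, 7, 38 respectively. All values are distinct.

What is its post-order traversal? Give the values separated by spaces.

28 15 20 21 9 26 33 16 38 7

The first element of pre-order is the root; it splits in-order into left and right subtrees.
Root 7: left subtree has 8 nodes {16, 20, 28, 15, 33, 26, 9, 21}, right has 1 {38}.
  Root 16: left subtree has 0 nodes { }, right has 7 {20, 28, 15, 33, 26, 9, 21}.
    Root 33: left subtree has 3 nodes {20, 28, 15}, right has 3 {26, 9, 21}.
      Root 20: left subtree has 0 nodes { }, right has 2 {28, 15}.
        Root 15: left subtree has 1 node {28}, right has 0 { }.
      Root 26: left subtree has 0 nodes { }, right has 2 {9, 21}.
        Root 9: left subtree has 0 nodes { }, right has 1 {21}.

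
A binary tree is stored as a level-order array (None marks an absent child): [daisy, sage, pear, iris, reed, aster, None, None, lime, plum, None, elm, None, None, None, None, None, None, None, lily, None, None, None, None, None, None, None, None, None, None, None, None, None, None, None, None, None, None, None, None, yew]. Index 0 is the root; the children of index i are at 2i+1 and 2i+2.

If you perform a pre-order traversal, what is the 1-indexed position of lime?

4

Pre-order visits the node, then its left subtree, then its right subtree.
Visit daisy.
At daisy: go left to sage.
  Visit sage.
  At sage: go left to iris.
    Visit iris.
    At iris: no left child.
    At iris: go right to lime.
      lime is a leaf — visit lime.
  At sage: go right to reed.
    Visit reed.
    At reed: go left to plum.
      Visit plum.
      At plum: go left to lily.
        Visit lily.
        At lily: no left child.
        At lily: go right to yew.
          yew is a leaf — visit yew.
      At plum: no right child.
    At reed: no right child.
At daisy: go right to pear.
  Visit pear.
  At pear: go left to aster.
    Visit aster.
    At aster: go left to elm.
      elm is a leaf — visit elm.
    At aster: no right child.
  At pear: no right child.
Full pre-order sequence: daisy, sage, iris, lime, reed, plum, lily, yew, pear, aster, elm.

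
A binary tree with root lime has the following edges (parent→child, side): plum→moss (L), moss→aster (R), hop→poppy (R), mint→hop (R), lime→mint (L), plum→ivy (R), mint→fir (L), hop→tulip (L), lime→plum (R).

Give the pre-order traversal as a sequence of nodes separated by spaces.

lime mint fir hop tulip poppy plum moss aster ivy

Pre-order visits the node, then its left subtree, then its right subtree.
Visit lime.
At lime: go left to mint.
  Visit mint.
  At mint: go left to fir.
    fir is a leaf — visit fir.
  At mint: go right to hop.
    Visit hop.
    At hop: go left to tulip.
      tulip is a leaf — visit tulip.
    At hop: go right to poppy.
      poppy is a leaf — visit poppy.
At lime: go right to plum.
  Visit plum.
  At plum: go left to moss.
    Visit moss.
    At moss: no left child.
    At moss: go right to aster.
      aster is a leaf — visit aster.
  At plum: go right to ivy.
    ivy is a leaf — visit ivy.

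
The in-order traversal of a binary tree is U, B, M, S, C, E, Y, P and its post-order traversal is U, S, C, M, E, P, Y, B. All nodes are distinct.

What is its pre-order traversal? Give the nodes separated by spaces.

The last element of post-order is the root; it splits in-order into left and right subtrees.
Root B: left subtree has 1 node {U}, right has 6 {M, S, C, E, Y, P}.
  Root Y: left subtree has 4 nodes {M, S, C, E}, right has 1 {P}.
    Root E: left subtree has 3 nodes {M, S, C}, right has 0 { }.
      Root M: left subtree has 0 nodes { }, right has 2 {S, C}.
        Root C: left subtree has 1 node {S}, right has 0 { }.

B U Y E M C S P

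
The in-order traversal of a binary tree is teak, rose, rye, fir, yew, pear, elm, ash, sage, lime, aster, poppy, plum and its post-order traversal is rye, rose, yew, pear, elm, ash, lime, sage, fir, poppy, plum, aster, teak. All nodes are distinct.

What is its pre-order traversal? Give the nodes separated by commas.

The last element of post-order is the root; it splits in-order into left and right subtrees.
Root teak: left subtree has 0 nodes { }, right has 12 {rose, rye, fir, yew, pear, elm, ash, sage, lime, aster, poppy, plum}.
  Root aster: left subtree has 9 nodes {rose, rye, fir, yew, pear, elm, ash, sage, lime}, right has 2 {poppy, plum}.
    Root fir: left subtree has 2 nodes {rose, rye}, right has 6 {yew, pear, elm, ash, sage, lime}.
      Root rose: left subtree has 0 nodes { }, right has 1 {rye}.
      Root sage: left subtree has 4 nodes {yew, pear, elm, ash}, right has 1 {lime}.
        Root ash: left subtree has 3 nodes {yew, pear, elm}, right has 0 { }.
          Root elm: left subtree has 2 nodes {yew, pear}, right has 0 { }.
            Root pear: left subtree has 1 node {yew}, right has 0 { }.
    Root plum: left subtree has 1 node {poppy}, right has 0 { }.

teak, aster, fir, rose, rye, sage, ash, elm, pear, yew, lime, plum, poppy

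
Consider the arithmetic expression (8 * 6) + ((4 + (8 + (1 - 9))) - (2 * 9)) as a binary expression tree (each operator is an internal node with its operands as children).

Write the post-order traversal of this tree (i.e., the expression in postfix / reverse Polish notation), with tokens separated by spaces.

Post-order on an expression tree gives postfix notation: for each operator, emit left operand, right operand, then the operator.

8 6 * 4 8 1 9 - + + 2 9 * - +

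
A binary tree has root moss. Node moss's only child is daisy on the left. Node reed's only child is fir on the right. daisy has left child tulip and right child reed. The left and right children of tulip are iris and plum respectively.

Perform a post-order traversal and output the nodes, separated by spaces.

iris plum tulip fir reed daisy moss

Post-order visits the left subtree, then the right subtree, then the node.
At moss: go left to daisy.
  At daisy: go left to tulip.
    At tulip: go left to iris.
      iris is a leaf — visit iris.
    At tulip: go right to plum.
      plum is a leaf — visit plum.
    Visit tulip.
  At daisy: go right to reed.
    At reed: no left child.
    At reed: go right to fir.
      fir is a leaf — visit fir.
    Visit reed.
  Visit daisy.
At moss: no right child.
Visit moss.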